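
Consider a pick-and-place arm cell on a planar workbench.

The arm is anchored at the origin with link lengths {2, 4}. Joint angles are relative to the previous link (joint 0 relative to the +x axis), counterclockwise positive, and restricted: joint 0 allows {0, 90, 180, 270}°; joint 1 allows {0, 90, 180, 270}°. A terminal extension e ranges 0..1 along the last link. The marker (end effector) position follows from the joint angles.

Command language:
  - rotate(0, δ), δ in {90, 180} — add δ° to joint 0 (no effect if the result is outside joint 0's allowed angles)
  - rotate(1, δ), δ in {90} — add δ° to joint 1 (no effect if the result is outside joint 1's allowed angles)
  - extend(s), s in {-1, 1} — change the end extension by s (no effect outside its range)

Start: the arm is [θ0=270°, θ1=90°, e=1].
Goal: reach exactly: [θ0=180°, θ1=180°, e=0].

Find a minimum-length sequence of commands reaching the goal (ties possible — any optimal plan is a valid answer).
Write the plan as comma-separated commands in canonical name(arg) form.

rotate(0, 180), extend(-1), rotate(0, 90), rotate(1, 90)

begin: [θ0=270°, θ1=90°, e=1]
1. rotate(0, 180) → [θ0=90°, θ1=90°, e=1]
2. extend(-1) → [θ0=90°, θ1=90°, e=0]
3. rotate(0, 90) → [θ0=180°, θ1=90°, e=0]
4. rotate(1, 90) → [θ0=180°, θ1=180°, e=0]
nothing shorter than 4 reaches the goal.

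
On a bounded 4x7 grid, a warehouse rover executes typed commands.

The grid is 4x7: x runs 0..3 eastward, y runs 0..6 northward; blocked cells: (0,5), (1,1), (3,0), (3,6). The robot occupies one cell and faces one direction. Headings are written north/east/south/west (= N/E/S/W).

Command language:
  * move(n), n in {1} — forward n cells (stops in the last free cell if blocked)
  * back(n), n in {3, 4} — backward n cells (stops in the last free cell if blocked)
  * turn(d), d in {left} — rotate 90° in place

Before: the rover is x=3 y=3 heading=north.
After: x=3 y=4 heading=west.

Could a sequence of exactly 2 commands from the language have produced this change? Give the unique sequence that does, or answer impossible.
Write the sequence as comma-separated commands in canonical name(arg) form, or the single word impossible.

move(1), turn(left)

key: cell and facing (now W) both changed — the 2 commands mix motion and turning
start: x=3 y=3 heading=north
[1] after move(1): x=3 y=4 heading=north
[2] after turn(left): x=3 y=4 heading=west
uniquely the one of 16 2-step routes that fits.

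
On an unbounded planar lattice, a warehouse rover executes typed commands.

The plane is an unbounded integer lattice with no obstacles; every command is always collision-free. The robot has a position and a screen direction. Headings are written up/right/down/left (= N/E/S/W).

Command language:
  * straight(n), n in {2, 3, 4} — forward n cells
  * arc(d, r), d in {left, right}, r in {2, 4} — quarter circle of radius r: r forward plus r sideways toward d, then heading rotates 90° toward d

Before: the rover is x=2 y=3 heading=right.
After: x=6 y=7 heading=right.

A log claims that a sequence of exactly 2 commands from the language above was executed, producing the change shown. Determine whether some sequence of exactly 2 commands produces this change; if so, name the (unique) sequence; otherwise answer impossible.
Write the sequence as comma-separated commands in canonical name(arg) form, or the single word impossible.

key: heading stays E — rotations cancel among the 2 commands
t0: x=2 y=3 heading=right
t=1 arc(left, 2) ⇒ x=4 y=5 heading=up
t=2 arc(right, 2) ⇒ x=6 y=7 heading=right
uniquely the one of 49 2-step routes that fits.

arc(left, 2), arc(right, 2)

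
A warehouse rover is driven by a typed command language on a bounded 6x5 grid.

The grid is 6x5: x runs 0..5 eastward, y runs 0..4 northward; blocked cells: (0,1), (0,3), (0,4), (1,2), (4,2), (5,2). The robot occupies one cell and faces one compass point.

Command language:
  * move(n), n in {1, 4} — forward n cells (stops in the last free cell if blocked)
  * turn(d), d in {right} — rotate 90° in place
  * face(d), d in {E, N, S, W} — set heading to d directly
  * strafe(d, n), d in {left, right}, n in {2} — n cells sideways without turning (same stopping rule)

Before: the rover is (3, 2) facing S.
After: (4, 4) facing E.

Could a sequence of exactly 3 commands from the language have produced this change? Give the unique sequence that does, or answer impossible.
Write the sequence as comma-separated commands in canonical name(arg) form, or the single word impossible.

face(E), strafe(left, 2), move(1)

key: order matters: swapping face(E) and move(1) lands elsewhere
start: (3, 2) facing S
step 1 (face(E)): (3, 2) facing E
step 2 (strafe(left, 2)): (3, 4) facing E
step 3 (move(1)): (4, 4) facing E
no rival 3-sequence matches.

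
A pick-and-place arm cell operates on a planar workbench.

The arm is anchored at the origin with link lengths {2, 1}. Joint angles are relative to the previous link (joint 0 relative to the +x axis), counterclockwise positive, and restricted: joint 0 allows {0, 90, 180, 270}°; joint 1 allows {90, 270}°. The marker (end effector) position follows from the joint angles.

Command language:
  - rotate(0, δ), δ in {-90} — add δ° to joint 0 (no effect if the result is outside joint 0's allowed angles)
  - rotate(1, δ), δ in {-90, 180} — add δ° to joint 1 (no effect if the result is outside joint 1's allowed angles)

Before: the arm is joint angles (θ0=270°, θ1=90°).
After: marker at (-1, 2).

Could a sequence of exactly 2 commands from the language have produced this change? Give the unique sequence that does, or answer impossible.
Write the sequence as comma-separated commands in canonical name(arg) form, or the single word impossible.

t0: joint angles (θ0=270°, θ1=90°)
1. rotate(0, -90) → joint angles (θ0=180°, θ1=90°)
2. rotate(0, -90) → joint angles (θ0=90°, θ1=90°)
uniquely the one of 9 2-step routes that fits.

rotate(0, -90), rotate(0, -90)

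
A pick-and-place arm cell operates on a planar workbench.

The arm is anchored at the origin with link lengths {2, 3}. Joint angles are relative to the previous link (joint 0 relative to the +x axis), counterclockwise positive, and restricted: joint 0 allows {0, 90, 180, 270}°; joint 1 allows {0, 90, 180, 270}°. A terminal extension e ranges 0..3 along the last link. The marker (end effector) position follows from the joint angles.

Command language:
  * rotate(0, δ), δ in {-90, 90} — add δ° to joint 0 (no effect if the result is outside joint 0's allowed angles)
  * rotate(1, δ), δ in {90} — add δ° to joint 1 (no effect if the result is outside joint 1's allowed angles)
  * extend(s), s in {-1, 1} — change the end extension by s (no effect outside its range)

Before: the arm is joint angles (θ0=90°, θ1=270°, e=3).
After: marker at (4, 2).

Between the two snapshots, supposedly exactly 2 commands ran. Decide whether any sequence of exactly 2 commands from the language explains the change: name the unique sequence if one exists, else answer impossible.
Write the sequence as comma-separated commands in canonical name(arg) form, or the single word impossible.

extend(-1), extend(-1)

from: joint angles (θ0=90°, θ1=270°, e=3)
[1] after extend(-1): joint angles (θ0=90°, θ1=270°, e=2)
[2] after extend(-1): joint angles (θ0=90°, θ1=270°, e=1)
no other 2-command option fits: unique.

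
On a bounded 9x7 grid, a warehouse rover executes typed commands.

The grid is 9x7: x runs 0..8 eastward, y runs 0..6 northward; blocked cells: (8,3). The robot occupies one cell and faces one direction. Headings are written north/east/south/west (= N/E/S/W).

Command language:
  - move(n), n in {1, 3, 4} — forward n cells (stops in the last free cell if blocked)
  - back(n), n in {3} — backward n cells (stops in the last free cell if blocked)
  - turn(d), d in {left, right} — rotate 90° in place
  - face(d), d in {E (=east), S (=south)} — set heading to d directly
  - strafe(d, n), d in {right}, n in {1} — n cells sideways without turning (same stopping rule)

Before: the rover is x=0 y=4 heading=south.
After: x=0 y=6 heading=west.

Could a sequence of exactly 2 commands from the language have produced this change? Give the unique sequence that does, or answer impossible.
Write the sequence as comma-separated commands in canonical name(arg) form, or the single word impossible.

key: running turn(right) before back(3) would end elsewhere — order is forced
begin: x=0 y=4 heading=south
step 1 (back(3)): x=0 y=6 heading=south
step 2 (turn(right)): x=0 y=6 heading=west
all 81 alternatives checked — unique.

back(3), turn(right)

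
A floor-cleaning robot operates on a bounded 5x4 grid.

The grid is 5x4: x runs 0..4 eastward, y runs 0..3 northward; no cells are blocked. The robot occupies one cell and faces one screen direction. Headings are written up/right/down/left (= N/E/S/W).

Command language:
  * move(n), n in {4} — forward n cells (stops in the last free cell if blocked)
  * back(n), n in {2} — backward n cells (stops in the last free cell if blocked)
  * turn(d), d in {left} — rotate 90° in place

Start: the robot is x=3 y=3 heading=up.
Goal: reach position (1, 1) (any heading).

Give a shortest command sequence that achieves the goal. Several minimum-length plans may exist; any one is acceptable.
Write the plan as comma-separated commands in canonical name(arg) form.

back(2), turn(left), turn(left), turn(left), back(2)

start: x=3 y=3 heading=up
step 1 (back(2)): x=3 y=1 heading=up
step 2 (turn(left)): x=3 y=1 heading=left
step 3 (turn(left)): x=3 y=1 heading=down
step 4 (turn(left)): x=3 y=1 heading=right
step 5 (back(2)): x=1 y=1 heading=right
nothing shorter than 5 reaches the goal.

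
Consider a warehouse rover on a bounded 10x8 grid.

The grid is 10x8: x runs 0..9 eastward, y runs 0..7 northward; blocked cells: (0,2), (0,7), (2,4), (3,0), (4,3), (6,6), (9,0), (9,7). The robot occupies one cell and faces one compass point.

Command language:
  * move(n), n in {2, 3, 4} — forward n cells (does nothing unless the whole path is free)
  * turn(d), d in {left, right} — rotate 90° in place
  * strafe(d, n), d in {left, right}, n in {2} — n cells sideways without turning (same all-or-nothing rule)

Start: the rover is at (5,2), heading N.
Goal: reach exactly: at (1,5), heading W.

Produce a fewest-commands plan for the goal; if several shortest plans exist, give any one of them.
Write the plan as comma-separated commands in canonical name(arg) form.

from: at (5,2), heading N
1. move(3) → at (5,5), heading N
2. turn(left) → at (5,5), heading W
3. move(4) → at (1,5), heading W
nothing shorter than 3 reaches the goal.

move(3), turn(left), move(4)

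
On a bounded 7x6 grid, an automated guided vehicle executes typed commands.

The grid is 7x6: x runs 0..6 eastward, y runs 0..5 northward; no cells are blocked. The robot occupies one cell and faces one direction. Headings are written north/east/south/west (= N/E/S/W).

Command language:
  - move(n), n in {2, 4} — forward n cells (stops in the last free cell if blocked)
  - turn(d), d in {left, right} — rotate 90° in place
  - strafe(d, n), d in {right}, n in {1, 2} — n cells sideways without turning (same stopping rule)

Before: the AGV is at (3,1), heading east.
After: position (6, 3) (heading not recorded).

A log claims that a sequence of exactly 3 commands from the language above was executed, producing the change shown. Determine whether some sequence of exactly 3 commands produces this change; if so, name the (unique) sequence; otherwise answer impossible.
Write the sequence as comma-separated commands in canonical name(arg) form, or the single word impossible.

key: move(4) runs into the grid edge before its full distance
t0: at (3,1), heading east
[1] after move(4): at (6,1), heading east
[2] after turn(left): at (6,1), heading north
[3] after move(2): at (6,3), heading north
no rival 3-sequence matches.

move(4), turn(left), move(2)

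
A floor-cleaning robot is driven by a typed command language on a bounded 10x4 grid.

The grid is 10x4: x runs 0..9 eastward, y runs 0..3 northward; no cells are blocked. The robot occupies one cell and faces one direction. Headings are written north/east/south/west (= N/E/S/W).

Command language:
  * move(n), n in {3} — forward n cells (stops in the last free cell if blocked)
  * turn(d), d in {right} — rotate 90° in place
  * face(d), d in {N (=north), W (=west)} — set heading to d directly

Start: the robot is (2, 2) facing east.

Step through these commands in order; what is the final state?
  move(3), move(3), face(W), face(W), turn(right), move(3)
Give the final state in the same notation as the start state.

(8, 3) facing north

start: (2, 2) facing east
t=1 move(3) ⇒ (5, 2) facing east
t=2 move(3) ⇒ (8, 2) facing east
t=3 face(W) ⇒ (8, 2) facing west
t=4 face(W) ⇒ (8, 2) facing west
t=5 turn(right) ⇒ (8, 2) facing north
t=6 move(3) ⇒ (8, 3) facing north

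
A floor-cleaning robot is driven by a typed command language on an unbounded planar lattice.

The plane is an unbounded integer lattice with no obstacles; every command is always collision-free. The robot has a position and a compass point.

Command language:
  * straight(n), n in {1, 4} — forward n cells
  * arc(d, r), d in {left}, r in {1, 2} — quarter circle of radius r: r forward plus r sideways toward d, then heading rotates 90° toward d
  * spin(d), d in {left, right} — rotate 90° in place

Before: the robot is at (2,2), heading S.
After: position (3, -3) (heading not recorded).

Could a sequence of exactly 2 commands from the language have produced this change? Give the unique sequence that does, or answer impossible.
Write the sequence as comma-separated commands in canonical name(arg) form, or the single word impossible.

key: order matters: swapping straight(4) and arc(left, 1) lands elsewhere
t0: at (2,2), heading S
step 1 (straight(4)): at (2,-2), heading S
step 2 (arc(left, 1)): at (3,-3), heading E
no rival 2-sequence matches.

straight(4), arc(left, 1)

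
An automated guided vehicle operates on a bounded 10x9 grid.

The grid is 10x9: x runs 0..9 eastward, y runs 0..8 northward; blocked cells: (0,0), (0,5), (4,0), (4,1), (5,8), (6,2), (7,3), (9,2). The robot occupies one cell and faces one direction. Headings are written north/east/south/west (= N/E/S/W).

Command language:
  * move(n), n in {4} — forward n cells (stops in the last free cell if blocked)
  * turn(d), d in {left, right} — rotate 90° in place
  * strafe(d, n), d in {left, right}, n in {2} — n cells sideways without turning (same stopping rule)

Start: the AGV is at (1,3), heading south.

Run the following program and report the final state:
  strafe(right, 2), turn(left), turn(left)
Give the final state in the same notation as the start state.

at (0,3), heading north

from: at (1,3), heading south
step 1 (strafe(right, 2)): at (0,3), heading south
step 2 (turn(left)): at (0,3), heading east
step 3 (turn(left)): at (0,3), heading north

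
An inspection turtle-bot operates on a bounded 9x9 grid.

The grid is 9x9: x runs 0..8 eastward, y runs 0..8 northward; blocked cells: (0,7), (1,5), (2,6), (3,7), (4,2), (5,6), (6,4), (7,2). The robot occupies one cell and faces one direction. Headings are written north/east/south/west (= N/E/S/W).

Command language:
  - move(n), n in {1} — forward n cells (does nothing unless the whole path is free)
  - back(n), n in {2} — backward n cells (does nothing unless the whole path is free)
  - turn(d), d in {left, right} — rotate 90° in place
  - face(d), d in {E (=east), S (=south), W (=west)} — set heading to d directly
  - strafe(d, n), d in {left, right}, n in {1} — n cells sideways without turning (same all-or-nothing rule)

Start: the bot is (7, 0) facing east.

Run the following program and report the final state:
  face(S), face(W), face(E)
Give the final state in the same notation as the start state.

from: (7, 0) facing east
t=1 face(S) ⇒ (7, 0) facing south
t=2 face(W) ⇒ (7, 0) facing west
t=3 face(E) ⇒ (7, 0) facing east

(7, 0) facing east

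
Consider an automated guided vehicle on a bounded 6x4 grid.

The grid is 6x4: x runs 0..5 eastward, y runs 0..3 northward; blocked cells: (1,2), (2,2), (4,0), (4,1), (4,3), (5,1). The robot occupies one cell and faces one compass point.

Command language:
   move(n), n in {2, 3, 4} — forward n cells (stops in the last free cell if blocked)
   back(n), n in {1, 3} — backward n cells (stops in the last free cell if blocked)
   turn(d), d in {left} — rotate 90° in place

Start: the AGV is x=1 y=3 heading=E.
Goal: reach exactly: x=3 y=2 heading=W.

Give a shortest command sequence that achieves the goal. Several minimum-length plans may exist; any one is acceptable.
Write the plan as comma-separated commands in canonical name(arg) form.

move(3), turn(left), back(1), turn(left)

from: x=1 y=3 heading=E
1. move(3) → x=3 y=3 heading=E
2. turn(left) → x=3 y=3 heading=N
3. back(1) → x=3 y=2 heading=N
4. turn(left) → x=3 y=2 heading=W
minimal: 4 command(s), checked below 4.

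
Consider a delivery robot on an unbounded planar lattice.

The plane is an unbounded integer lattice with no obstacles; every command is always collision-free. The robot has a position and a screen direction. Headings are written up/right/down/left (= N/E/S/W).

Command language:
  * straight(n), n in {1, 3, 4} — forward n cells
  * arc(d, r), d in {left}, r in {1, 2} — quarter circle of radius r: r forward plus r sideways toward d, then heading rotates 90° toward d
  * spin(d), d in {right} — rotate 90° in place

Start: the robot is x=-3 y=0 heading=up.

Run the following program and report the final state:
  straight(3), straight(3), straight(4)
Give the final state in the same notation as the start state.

x=-3 y=10 heading=up

begin: x=-3 y=0 heading=up
step 1 (straight(3)): x=-3 y=3 heading=up
step 2 (straight(3)): x=-3 y=6 heading=up
step 3 (straight(4)): x=-3 y=10 heading=up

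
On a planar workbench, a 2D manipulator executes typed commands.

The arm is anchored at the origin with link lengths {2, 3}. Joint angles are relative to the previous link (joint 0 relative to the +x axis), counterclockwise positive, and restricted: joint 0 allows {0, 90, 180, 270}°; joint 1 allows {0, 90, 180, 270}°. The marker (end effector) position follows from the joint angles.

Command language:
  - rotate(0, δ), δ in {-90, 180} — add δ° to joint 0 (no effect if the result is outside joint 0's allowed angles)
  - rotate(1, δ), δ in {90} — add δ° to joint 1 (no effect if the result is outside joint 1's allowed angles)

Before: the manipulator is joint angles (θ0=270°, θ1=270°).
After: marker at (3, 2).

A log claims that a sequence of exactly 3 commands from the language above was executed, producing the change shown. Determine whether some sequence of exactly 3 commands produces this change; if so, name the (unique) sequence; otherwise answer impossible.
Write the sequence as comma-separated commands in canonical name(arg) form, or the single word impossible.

rotate(0, 180), rotate(0, 180), rotate(0, 180)

t0: joint angles (θ0=270°, θ1=270°)
t=1 rotate(0, 180) ⇒ joint angles (θ0=90°, θ1=270°)
t=2 rotate(0, 180) ⇒ joint angles (θ0=270°, θ1=270°)
t=3 rotate(0, 180) ⇒ joint angles (θ0=90°, θ1=270°)
uniquely the one of 27 3-step routes that fits.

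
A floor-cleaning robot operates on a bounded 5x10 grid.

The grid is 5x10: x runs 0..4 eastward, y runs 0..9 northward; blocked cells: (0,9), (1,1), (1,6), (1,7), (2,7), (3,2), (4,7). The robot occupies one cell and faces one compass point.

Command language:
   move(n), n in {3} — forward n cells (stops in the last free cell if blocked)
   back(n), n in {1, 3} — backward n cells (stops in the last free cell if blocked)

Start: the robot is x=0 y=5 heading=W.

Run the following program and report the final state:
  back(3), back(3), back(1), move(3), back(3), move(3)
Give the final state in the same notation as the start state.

start: x=0 y=5 heading=W
1. back(3) → x=3 y=5 heading=W
2. back(3) → x=4 y=5 heading=W
3. back(1) → x=4 y=5 heading=W
4. move(3) → x=1 y=5 heading=W
5. back(3) → x=4 y=5 heading=W
6. move(3) → x=1 y=5 heading=W

x=1 y=5 heading=W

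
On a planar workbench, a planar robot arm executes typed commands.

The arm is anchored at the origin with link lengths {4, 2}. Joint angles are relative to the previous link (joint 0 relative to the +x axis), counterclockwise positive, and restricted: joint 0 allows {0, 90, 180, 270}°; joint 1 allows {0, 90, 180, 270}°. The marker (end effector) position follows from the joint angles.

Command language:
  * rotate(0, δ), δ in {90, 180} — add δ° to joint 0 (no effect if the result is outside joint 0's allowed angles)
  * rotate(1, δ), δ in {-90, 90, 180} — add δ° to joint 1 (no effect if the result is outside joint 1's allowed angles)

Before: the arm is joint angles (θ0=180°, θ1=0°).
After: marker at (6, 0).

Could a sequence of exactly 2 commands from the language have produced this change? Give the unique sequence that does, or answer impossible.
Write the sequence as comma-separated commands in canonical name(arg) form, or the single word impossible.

rotate(0, 90), rotate(0, 90)

start: joint angles (θ0=180°, θ1=0°)
[1] after rotate(0, 90): joint angles (θ0=270°, θ1=0°)
[2] after rotate(0, 90): joint angles (θ0=0°, θ1=0°)
uniquely the one of 25 2-step routes that fits.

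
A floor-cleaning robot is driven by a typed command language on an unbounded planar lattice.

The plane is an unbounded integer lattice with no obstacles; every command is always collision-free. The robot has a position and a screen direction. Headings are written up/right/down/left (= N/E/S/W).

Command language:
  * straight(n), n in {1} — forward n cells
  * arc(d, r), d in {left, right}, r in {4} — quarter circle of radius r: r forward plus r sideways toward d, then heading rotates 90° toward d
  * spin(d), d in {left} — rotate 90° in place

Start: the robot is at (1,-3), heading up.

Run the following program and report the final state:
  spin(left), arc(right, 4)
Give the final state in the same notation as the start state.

begin: at (1,-3), heading up
1. spin(left) → at (1,-3), heading left
2. arc(right, 4) → at (-3,1), heading up

at (-3,1), heading up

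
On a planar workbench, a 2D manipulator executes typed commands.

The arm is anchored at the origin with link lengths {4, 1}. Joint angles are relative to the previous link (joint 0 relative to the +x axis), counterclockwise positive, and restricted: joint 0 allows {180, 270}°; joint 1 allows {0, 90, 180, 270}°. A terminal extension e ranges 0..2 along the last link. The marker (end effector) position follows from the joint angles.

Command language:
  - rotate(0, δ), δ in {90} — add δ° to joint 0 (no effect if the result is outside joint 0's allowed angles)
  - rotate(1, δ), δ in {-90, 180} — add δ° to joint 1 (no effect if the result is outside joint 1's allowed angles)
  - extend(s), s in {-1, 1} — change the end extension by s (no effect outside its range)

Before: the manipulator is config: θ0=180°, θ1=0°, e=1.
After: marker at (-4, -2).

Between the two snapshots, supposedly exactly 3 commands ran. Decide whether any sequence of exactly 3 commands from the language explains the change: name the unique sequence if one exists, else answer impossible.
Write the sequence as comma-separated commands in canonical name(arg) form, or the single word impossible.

t0: config: θ0=180°, θ1=0°, e=1
[1] after rotate(1, -90): config: θ0=180°, θ1=270°, e=1
[2] after rotate(1, -90): config: θ0=180°, θ1=180°, e=1
[3] after rotate(1, -90): config: θ0=180°, θ1=90°, e=1
no rival 3-sequence matches.

rotate(1, -90), rotate(1, -90), rotate(1, -90)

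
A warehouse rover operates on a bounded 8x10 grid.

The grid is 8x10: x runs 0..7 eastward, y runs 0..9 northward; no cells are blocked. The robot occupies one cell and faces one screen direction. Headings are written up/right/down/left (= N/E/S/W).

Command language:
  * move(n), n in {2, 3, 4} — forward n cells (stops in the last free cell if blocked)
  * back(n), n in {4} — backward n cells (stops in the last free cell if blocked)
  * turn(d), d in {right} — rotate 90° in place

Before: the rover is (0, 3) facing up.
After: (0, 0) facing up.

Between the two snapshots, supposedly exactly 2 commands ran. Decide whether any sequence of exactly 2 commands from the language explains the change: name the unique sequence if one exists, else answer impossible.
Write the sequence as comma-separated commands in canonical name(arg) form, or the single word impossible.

back(4), back(4)

key: heading stays N — no command in the sequence turns
initial: (0, 3) facing up
step 1 (back(4)): (0, 0) facing up
step 2 (back(4)): (0, 0) facing up
no rival 2-sequence matches.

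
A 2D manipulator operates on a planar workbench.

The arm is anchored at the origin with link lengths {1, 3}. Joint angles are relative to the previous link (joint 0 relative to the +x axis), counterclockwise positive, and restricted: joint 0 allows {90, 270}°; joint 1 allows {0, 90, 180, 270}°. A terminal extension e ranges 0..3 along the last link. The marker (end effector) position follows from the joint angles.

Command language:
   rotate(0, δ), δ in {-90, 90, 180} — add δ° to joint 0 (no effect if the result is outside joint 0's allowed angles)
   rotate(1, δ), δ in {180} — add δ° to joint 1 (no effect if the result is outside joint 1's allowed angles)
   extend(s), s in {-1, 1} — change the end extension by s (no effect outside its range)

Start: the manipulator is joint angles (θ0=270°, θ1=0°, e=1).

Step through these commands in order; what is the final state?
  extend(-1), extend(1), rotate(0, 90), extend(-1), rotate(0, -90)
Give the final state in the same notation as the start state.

from: joint angles (θ0=270°, θ1=0°, e=1)
t=1 extend(-1) ⇒ joint angles (θ0=270°, θ1=0°, e=0)
t=2 extend(1) ⇒ joint angles (θ0=270°, θ1=0°, e=1)
t=3 rotate(0, 90) ⇒ joint angles (θ0=270°, θ1=0°, e=1)
t=4 extend(-1) ⇒ joint angles (θ0=270°, θ1=0°, e=0)
t=5 rotate(0, -90) ⇒ joint angles (θ0=270°, θ1=0°, e=0)

joint angles (θ0=270°, θ1=0°, e=0)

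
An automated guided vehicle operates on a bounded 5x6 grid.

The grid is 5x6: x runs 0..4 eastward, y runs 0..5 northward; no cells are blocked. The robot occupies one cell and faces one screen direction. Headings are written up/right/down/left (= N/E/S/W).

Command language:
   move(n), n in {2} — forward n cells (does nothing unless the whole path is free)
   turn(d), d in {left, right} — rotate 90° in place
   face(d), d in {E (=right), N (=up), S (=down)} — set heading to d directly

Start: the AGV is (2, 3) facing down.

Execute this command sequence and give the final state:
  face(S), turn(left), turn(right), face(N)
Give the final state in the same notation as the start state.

(2, 3) facing up

t0: (2, 3) facing down
step 1 (face(S)): (2, 3) facing down
step 2 (turn(left)): (2, 3) facing right
step 3 (turn(right)): (2, 3) facing down
step 4 (face(N)): (2, 3) facing up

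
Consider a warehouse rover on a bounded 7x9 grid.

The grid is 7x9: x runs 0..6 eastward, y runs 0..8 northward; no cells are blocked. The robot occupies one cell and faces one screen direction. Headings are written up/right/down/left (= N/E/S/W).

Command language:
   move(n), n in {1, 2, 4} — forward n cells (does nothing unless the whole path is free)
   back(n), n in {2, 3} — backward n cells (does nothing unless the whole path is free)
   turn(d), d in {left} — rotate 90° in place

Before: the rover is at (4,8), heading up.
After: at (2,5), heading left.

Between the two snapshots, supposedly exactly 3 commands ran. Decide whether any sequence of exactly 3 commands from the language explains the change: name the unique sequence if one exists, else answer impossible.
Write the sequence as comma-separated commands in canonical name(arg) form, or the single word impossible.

key: running move(2) before back(3) would end elsewhere — order is forced
begin: at (4,8), heading up
1. back(3) → at (4,5), heading up
2. turn(left) → at (4,5), heading left
3. move(2) → at (2,5), heading left
no other 3-command option fits: unique.

back(3), turn(left), move(2)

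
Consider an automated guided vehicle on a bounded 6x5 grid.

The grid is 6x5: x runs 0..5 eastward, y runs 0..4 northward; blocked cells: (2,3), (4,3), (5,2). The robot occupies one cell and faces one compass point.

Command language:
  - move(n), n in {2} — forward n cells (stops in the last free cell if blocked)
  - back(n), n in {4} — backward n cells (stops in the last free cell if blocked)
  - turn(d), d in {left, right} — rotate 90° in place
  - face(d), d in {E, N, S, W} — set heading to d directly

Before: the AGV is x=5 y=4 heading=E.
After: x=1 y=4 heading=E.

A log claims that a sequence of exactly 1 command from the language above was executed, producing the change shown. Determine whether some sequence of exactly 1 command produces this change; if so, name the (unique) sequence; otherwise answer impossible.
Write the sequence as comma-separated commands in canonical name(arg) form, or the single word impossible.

key: still facing E — the one step turns nothing
t0: x=5 y=4 heading=E
t=1 back(4) ⇒ x=1 y=4 heading=E
no other 1-command option fits: unique.

back(4)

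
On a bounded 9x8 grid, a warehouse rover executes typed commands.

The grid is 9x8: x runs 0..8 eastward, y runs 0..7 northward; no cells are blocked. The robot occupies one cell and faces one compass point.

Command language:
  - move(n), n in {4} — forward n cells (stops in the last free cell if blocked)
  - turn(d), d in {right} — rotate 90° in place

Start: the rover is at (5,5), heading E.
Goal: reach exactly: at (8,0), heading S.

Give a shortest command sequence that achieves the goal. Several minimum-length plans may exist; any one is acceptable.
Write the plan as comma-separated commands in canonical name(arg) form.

start: at (5,5), heading E
1. move(4) → at (8,5), heading E
2. turn(right) → at (8,5), heading S
3. move(4) → at (8,1), heading S
4. move(4) → at (8,0), heading S
minimal: 4 command(s), checked below 4.

move(4), turn(right), move(4), move(4)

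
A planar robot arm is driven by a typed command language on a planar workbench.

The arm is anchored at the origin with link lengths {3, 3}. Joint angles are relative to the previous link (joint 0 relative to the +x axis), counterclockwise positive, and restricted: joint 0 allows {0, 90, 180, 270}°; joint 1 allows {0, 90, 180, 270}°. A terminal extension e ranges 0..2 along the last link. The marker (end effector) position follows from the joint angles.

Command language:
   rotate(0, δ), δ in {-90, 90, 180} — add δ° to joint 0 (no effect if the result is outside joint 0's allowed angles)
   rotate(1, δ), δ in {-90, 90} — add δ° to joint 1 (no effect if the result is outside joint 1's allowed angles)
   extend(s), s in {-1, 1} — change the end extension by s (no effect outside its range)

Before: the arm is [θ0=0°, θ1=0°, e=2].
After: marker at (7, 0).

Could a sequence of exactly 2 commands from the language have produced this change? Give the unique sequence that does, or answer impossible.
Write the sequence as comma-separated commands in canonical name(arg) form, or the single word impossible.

extend(1), extend(-1)

key: order matters: swapping extend(1) and extend(-1) lands elsewhere
initial: [θ0=0°, θ1=0°, e=2]
step 1 (extend(1)): [θ0=0°, θ1=0°, e=2]
step 2 (extend(-1)): [θ0=0°, θ1=0°, e=1]
all 49 alternatives checked — unique.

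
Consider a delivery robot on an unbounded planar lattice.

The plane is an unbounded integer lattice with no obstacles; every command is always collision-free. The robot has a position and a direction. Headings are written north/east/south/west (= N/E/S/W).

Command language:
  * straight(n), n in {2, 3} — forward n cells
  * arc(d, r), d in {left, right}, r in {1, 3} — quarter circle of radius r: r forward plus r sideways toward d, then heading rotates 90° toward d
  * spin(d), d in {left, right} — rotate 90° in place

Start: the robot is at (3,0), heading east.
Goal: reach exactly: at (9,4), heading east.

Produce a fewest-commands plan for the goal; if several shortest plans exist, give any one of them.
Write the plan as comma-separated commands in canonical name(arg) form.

t0: at (3,0), heading east
t=1 arc(left, 1) ⇒ at (4,1), heading north
t=2 arc(right, 3) ⇒ at (7,4), heading east
t=3 straight(2) ⇒ at (9,4), heading east
shorter routes all fall short; 3 is best.

arc(left, 1), arc(right, 3), straight(2)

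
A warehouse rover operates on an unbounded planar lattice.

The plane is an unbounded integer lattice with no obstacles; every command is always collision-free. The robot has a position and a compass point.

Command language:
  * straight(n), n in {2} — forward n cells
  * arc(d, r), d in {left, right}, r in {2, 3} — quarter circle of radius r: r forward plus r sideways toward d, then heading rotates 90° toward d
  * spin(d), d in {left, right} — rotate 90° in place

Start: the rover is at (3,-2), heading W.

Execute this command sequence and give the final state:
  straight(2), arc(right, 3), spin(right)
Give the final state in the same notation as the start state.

begin: at (3,-2), heading W
1. straight(2) → at (1,-2), heading W
2. arc(right, 3) → at (-2,1), heading N
3. spin(right) → at (-2,1), heading E

at (-2,1), heading E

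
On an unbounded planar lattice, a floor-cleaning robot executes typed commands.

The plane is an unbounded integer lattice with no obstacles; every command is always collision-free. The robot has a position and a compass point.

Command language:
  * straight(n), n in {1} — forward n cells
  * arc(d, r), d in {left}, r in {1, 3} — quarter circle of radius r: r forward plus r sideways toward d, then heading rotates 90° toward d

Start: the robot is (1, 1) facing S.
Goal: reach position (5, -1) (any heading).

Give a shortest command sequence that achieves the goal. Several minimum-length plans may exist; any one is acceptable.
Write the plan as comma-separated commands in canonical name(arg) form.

arc(left, 3), arc(left, 1)

begin: (1, 1) facing S
[1] after arc(left, 3): (4, -2) facing E
[2] after arc(left, 1): (5, -1) facing N
shorter routes all fall short; 2 is best.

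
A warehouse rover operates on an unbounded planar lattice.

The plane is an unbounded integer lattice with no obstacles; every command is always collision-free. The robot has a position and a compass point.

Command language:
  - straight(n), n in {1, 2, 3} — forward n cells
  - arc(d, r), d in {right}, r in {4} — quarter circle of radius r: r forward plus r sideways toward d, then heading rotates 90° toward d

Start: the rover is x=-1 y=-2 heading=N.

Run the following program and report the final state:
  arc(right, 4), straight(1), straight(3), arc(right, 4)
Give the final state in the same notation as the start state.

x=11 y=-2 heading=S

initial: x=-1 y=-2 heading=N
1. arc(right, 4) → x=3 y=2 heading=E
2. straight(1) → x=4 y=2 heading=E
3. straight(3) → x=7 y=2 heading=E
4. arc(right, 4) → x=11 y=-2 heading=S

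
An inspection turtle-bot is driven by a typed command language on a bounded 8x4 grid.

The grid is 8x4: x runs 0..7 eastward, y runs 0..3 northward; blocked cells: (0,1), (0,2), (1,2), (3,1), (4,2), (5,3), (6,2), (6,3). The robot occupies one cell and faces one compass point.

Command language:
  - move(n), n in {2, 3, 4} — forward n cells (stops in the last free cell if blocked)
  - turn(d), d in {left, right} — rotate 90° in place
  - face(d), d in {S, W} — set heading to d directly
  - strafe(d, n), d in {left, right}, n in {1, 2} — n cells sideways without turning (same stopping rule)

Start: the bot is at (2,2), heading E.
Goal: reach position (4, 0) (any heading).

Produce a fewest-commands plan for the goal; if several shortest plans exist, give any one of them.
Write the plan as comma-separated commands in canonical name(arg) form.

strafe(right, 2), move(2)

begin: at (2,2), heading E
1. strafe(right, 2) → at (2,0), heading E
2. move(2) → at (4,0), heading E
minimal: 2 command(s), checked below 2.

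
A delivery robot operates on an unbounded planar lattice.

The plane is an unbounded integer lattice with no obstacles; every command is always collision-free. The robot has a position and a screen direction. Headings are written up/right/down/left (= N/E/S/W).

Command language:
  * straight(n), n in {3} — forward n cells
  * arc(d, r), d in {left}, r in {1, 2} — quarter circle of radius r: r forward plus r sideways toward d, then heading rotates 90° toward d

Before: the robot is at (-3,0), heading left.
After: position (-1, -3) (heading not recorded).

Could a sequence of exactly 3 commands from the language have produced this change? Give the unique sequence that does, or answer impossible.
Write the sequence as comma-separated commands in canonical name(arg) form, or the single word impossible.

arc(left, 2), arc(left, 1), straight(3)

key: running straight(3) before arc(left, 2) would end elsewhere — order is forced
begin: at (-3,0), heading left
[1] after arc(left, 2): at (-5,-2), heading down
[2] after arc(left, 1): at (-4,-3), heading right
[3] after straight(3): at (-1,-3), heading right
all 27 alternatives checked — unique.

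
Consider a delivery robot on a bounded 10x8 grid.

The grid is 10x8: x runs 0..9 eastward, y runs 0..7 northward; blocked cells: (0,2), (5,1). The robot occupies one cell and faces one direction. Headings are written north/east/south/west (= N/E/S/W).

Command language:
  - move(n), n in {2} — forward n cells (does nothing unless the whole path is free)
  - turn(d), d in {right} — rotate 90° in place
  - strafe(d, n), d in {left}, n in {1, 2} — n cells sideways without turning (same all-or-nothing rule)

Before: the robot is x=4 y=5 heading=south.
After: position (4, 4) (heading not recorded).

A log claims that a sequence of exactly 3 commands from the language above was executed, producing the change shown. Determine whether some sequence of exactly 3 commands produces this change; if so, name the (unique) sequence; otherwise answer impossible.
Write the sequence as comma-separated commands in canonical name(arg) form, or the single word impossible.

turn(right), strafe(left, 1), turn(right)

start: x=4 y=5 heading=south
[1] after turn(right): x=4 y=5 heading=west
[2] after strafe(left, 1): x=4 y=4 heading=west
[3] after turn(right): x=4 y=4 heading=north
uniquely the one of 64 3-step routes that fits.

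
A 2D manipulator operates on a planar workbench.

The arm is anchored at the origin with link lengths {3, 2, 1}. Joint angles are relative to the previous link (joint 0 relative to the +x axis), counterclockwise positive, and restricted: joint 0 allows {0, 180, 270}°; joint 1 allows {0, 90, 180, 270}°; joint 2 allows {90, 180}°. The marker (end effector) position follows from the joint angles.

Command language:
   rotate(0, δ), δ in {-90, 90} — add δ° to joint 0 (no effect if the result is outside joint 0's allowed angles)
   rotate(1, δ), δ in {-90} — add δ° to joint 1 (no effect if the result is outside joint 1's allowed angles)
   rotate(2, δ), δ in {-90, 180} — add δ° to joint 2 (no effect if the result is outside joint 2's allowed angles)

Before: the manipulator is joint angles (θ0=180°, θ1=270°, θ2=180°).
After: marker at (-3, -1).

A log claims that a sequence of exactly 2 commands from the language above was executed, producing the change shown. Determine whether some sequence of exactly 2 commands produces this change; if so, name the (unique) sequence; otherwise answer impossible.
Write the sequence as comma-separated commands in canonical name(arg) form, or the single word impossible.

begin: joint angles (θ0=180°, θ1=270°, θ2=180°)
t=1 rotate(1, -90) ⇒ joint angles (θ0=180°, θ1=180°, θ2=180°)
t=2 rotate(1, -90) ⇒ joint angles (θ0=180°, θ1=90°, θ2=180°)
no rival 2-sequence matches.

rotate(1, -90), rotate(1, -90)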